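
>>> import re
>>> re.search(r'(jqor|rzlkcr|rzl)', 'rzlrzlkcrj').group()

Unlike `match`, `search` isn't anchored — it looks for the pattern anywhere in the string.
The match spans [0:3] → 'rzl'.
Captured: group 1 = 'rzl'.

'rzl'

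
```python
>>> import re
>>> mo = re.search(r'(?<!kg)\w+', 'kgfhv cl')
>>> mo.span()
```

A negative assertion filters positions out without eating any characters.
`search` walks the string left to right and returns the first match it finds.
The match spans [0:5] → 'kgfhv'.

(0, 5)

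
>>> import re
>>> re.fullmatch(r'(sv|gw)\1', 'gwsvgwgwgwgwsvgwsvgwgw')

None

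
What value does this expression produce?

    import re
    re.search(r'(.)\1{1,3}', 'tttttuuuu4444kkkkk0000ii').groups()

('t',)

The match spans [0:4] → 'tttt'.
Captured: group 1 = 't'.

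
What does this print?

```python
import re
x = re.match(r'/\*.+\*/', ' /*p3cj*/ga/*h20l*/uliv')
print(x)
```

With `match`, the pattern is implicitly anchored at the beginning.
Here the pattern fails at index 0, so the call returns None.

None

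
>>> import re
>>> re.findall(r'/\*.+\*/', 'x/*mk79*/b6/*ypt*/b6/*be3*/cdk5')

['/*mk79*/b6/*ypt*/b6/*be3*/']

Matches: at [1:27] → '/*mk79*/b6/*ypt*/b6/*be3*/'.
With no groups in the pattern, `findall` gives back each whole match — 1 here.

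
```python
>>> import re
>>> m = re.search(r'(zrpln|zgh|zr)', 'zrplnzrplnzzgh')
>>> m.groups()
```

('zrpln',)

The match spans [0:5] → 'zrpln'.
Captured: group 1 = 'zrpln'.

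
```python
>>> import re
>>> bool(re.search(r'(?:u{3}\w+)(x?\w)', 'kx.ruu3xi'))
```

False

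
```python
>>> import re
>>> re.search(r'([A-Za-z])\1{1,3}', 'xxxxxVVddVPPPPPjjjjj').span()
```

(0, 4)

The backreference `\1` re-matches whatever the first group consumed, character for character.
`re.search` tries every starting position until one works.
The match spans [0:4] → 'xxxx'.
Captured: group 1 = 'x'.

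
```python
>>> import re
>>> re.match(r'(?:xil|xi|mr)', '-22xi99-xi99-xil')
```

None

`re.match` won't scan ahead — the pattern has to work from the very first character.
Here position 0 doesn't satisfy it, so the call returns None.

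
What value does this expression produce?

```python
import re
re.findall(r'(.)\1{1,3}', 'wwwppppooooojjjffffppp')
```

['w', 'p', 'o', 'j', 'f', 'p']

The backreference `\1` re-matches whatever the first group consumed, character for character.
One capturing group, so `findall` returns just the captured substring from each match — 6 in all.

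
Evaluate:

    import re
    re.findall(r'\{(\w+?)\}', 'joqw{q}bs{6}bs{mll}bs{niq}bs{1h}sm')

['q', '6', 'mll', 'niq', '1h']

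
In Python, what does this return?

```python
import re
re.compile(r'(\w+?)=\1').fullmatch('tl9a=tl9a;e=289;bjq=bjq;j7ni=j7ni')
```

After group 1 captures some text, `\1` only succeeds where that same text appears again.
`fullmatch` succeeds only if the pattern covers the string from start to end.
Here there's no way to consume every character, so the call returns None.

None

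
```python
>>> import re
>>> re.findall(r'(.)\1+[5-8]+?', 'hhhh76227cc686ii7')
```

['h', '2', 'c', 'i']

A backreference is literal: `\1` must see the identical characters the first group matched.
Walking the string: at [0:5] match 'hhhh7', group 1 = 'h'; at [6:9] match '227', group 1 = '2'; at [9:12] match 'cc6', group 1 = 'c'; at [14:17] match 'ii7', group 1 = 'i'.
`findall` collects group 1 from each match (4 total).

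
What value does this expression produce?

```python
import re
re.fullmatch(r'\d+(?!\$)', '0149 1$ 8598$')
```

A negative assertion filters positions out without eating any characters.
For `fullmatch`, every character of the input must be accounted for by the pattern.
Here the pattern can't cover the whole string, so the call returns None.

None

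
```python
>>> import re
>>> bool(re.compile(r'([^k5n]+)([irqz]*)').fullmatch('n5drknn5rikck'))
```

False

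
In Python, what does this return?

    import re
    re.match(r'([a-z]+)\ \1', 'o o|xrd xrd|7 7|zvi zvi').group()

A backreference is literal: `\1` must see the identical characters the first group matched.
`re.match` only tries the pattern at the start of the string.
The match spans [0:3] → 'o o'.
Captured: group 1 = 'o'.

'o o'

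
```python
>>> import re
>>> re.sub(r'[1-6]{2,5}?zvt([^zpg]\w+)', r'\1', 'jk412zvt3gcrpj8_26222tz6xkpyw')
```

'jk3gcrpj8_26222tz6xkpyw'

Pattern: 2 to 5 of a character in [1-6] (lazy), then the literal 'zvt'; then any character except [zpg], then one or more of a word character (captured).
The replacement refers to a captured group, so each match is rewritten using its own captured text.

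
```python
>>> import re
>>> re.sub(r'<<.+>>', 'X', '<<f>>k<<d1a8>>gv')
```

'Xgv'

Each match is replaced by 'X'.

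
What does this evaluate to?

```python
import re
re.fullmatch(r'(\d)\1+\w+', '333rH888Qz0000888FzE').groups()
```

The match spans [0:20] → '333rH888Qz0000888FzE'.
Captured: group 1 = '3'.

('3',)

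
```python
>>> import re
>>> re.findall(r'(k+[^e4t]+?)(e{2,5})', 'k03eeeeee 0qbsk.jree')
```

Multiple groups make `findall` return tuples — one 2-tuple for each match.

[('k03', 'eeeee'), ('k.jr', 'ee')]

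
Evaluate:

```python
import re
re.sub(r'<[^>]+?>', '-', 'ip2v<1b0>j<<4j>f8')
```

Matches: at [4:9] → '<1b0>'; at [10:15] → '<<4j>'.
Each match is replaced by '-'.

'ip2v-j-f8'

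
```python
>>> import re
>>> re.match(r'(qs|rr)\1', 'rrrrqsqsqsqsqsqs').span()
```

(0, 4)

`\1` is not a pattern — it's the concrete string captured by group 1, re-applied verbatim.
`re.match` only tries the pattern at the start of the string.
The match spans [0:4] → 'rrrr'.
Captured: group 1 = 'rr'.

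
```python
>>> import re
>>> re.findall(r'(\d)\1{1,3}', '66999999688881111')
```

`\1` has to match the exact text group 1 already captured.
Matches: at [0:2] match '66', group 1 = '6'; at [2:6] match '9999', group 1 = '9'; at [6:8] match '99', group 1 = '9'; at [9:13] match '8888', group 1 = '8'; at [13:17] match '1111', group 1 = '1'.
`findall` collects group 1 from each match (5 total).

['6', '9', '9', '8', '1']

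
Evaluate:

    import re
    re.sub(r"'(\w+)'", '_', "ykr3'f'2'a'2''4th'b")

Matches: at [4:7] → "'f'"; at [8:11] → "'a'"; at [13:18] → "'4th'".
Every occurrence is swapped for '_'.

"ykr3_2_2'_b"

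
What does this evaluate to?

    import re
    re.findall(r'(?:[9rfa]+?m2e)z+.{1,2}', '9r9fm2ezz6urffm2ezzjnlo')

Pattern: one or more of one of [9rfa] (lazy), then the literal 'm2e' (non-capturing group); then one or more of a literal 'z', then 1 to 2 of any character.
Scanning left to right: at [0:11] → '9r9fm2ezz6u'; at [11:21] → 'rffm2ezzjn'.
Since nothing is captured, `findall` lists the 2 matched substrings directly.

['9r9fm2ezz6u', 'rffm2ezzjn']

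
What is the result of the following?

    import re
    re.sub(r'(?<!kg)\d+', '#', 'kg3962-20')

A negative assertion filters positions out without eating any characters.
Matches: at [3:6] → '962'; at [7:9] → '20'.
`sub` substitutes '#' at each match site.

'kg3#-#'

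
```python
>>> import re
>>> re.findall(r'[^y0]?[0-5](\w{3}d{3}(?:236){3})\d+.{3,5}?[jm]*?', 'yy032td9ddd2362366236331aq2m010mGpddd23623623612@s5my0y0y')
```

['mGpddd236236236']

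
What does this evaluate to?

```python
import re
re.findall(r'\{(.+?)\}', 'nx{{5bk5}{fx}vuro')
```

One capturing group, so `findall` returns just the captured substring from each match — 2 in all.

['{5bk5', 'fx']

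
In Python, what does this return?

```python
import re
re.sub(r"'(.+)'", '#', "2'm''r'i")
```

'2#i'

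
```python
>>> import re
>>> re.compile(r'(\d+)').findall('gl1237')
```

['1237']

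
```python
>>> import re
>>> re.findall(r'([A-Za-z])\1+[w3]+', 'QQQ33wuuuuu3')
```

['Q', 'u']

`\1` is not a pattern — it's the concrete string captured by group 1, re-applied verbatim.
Because there's exactly one group, `findall` drops the full match and keeps group 1 from each hit.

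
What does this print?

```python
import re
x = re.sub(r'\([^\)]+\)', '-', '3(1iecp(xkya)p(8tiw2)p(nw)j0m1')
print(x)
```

3-p-p-j0m1

Matches: at [1:13] → '(1iecp(xkya)'; at [14:21] → '(8tiw2)'; at [22:26] → '(nw)'.
`sub` substitutes '-' at each match site.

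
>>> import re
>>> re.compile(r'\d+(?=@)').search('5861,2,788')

The positive lookaround only admits positions where the adjacent text matches; those characters stay outside the span.
Here no position works, so the call returns None.

None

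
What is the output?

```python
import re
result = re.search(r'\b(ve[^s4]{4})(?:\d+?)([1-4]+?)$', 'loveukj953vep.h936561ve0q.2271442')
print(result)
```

None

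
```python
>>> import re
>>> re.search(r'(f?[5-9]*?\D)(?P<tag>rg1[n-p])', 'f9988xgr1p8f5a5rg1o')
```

None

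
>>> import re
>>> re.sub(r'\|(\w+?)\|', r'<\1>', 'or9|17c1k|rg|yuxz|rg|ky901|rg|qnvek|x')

Matches: at [3:10] → '|17c1k|'; at [12:18] → '|yuxz|'; at [20:27] → '|ky901|'; at [29:36] → '|qnvek|'.
`\1` in the replacement pulls in group 1's text for each match.

'or9<17c1k>rg<yuxz>rg<ky901>rg<qnvek>x'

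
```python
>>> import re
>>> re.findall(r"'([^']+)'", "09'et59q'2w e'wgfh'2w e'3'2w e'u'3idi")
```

['et59q', 'wgfh', '3', 'u']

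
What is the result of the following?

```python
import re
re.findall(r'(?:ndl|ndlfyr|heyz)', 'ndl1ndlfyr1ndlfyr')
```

['ndl', 'ndl', 'ndl']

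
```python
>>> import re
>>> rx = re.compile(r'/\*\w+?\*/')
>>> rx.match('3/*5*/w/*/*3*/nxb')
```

None

`match` is anchored at position 0; if the pattern doesn't fit there, it returns None.
Here the string doesn't start with a match, so the call returns None.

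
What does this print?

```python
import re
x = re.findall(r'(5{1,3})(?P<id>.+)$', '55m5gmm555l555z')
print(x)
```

Pattern: 1 to 3 of a literal '5' (captured); then one or more of any character (captured as 'id'); then anchored at the end.
Walking the string: at [0:15] match '55m5gmm555l555z', groups = ('55', 'm5gmm555l555z').
With 2 capturing groups, `findall` returns a 2-tuple per match.

[('55', 'm5gmm555l555z')]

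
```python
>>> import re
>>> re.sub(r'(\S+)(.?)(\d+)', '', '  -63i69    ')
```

'      '

The pattern matches one or more of a non-whitespace character (captured); then optionally any character (captured); then one or more of a digit (captured).
Every occurrence is swapped for ''.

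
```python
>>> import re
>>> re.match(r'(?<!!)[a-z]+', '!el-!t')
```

None

`re.match` won't scan ahead — the pattern has to work from the very first character.
Here position 0 doesn't satisfy it, so the call returns None.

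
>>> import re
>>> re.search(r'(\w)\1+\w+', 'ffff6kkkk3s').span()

After group 1 captures some text, `\1` only succeeds where that same text appears again.
Unlike `match`, `search` isn't anchored — it looks for the pattern anywhere in the string.
The match spans [0:11] → 'ffff6kkkk3s'.
Captured: group 1 = 'f'.

(0, 11)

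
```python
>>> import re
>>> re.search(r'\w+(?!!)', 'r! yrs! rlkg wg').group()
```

'yr'

Because the assertion is negative and zero-width, positions next to the forbidden text are skipped.
`re.search` scans for the first position where the pattern succeeds.
The match spans [3:5] → 'yr'.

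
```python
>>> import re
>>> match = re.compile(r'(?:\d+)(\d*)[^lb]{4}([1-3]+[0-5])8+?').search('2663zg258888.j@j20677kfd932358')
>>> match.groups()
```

The pattern matches one or more of a digit (non-capturing group); then zero or more of a digit (captured); then exactly 4 of any character except [lb]; then one or more of a character in [1-3], then a character in [0-5] (captured); then one or more of a literal '8' (lazy).
Lazy quantifiers expand one character at a time until the remainder of the pattern can match.
`search` walks the string left to right and returns the first match it finds.
The match spans [0:9] → '2663zg258'.
Captured: group 1 = '', group 2 = '25'.

('', '25')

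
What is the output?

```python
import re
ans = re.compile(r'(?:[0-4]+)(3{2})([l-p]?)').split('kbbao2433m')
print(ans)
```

['kbbao', '33', 'm', '']

The group in the pattern means `split` returns the separators' captures alongside the pieces.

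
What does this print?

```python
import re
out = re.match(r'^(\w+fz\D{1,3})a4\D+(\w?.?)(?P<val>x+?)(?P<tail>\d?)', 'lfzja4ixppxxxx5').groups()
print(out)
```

The pattern matches anchored at the start of the string; then one or more of a word character, then the literal 'fz', then 1 to 3 of a non-digit (captured); then the literal 'a4', then one or more of a non-digit; then optionally a word character, then optionally any character (captured); then one or more of a literal 'x' (lazy) (captured as 'val'); then optionally a digit (captured as 'tail').
`re.match` won't scan ahead — the pattern has to work from the very first character.
The match spans [0:15] → 'lfzja4ixppxxxx5'.
Captured: group 1 = 'lfzj', group 2 = '', group 3 = 'x', group 4 = '5'.

('lfzj', '', 'x', '5')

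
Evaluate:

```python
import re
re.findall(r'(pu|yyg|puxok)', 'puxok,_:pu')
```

`|` is ordered: at each position the engine commits to the first alternative that works.
Because there's exactly one group, `findall` drops the full match and keeps group 1 from each hit.

['pu', 'pu']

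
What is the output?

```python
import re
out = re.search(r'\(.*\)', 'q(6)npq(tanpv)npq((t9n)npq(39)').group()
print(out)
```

(6)npq(tanpv)npq((t9n)npq(39)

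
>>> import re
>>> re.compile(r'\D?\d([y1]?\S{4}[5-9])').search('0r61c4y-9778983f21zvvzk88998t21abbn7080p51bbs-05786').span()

This matches optionally a non-digit, then a digit; then optionally one of [y1], then exactly 4 of a non-whitespace character, then a character in [5-9] (captured).
`re.search` scans for the first position where the pattern succeeds.
The match spans [1:9] → 'r61c4y-9'.
Captured: group 1 = '1c4y-9'.

(1, 9)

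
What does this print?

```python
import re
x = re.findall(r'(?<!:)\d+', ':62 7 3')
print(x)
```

['2', '7', '3']

Because the assertion is negative and zero-width, positions next to the forbidden text are skipped.
No capturing groups, so `findall` returns the 3 full match strings.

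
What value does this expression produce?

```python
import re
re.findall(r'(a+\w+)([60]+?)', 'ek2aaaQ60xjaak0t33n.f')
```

[('aaaQ60xjaak', '0')]

Multiple groups make `findall` return tuples — one 2-tuple for the one match.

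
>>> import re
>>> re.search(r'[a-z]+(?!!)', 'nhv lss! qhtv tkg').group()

'nhv'

Because the assertion is negative and zero-width, positions next to the forbidden text are skipped.
`re.search` scans for the first position where the pattern succeeds.
The match spans [0:3] → 'nhv'.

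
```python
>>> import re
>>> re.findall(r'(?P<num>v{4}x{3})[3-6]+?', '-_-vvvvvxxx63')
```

The pattern matches exactly 4 of a literal 'v', then exactly 3 of a literal 'x' (captured as 'num'); then one or more of a character in [3-6] (lazy).
Because there's exactly one group, `findall` drops the full match and keeps group 1 from the one hit.

['vvvvxxx']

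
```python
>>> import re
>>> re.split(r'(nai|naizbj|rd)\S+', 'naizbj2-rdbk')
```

Alternation tries branches left to right and keeps the first one that lets the overall match succeed at that position.
Matches to split on: at [0:12] → 'naizbj2-rdbk'.
`re.split` interleaves the captured-group text with the surrounding fragments.

['', 'nai', '']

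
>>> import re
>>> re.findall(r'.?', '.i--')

['.', 'i', '-', '-', '']

No capturing groups, so `findall` returns the 5 full match strings.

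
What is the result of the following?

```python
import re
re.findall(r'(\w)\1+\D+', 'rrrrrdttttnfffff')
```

`\1` is not a pattern — it's the concrete string captured by group 1, re-applied verbatim.
Scanning left to right: at [0:16] match 'rrrrrdttttnfffff', group 1 = 'r'.
Because there's exactly one group, `findall` drops the full match and keeps group 1 from the one hit.

['r']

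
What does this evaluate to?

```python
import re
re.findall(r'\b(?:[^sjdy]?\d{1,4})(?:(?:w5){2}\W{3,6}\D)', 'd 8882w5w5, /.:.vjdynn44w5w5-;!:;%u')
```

Pattern: a word boundary (`\b`, zero-width); then optionally any character except [sjdy], then 1 to 4 of a digit (non-capturing group); then the literal 'w5' repeated 2 times, then 3 to 6 of a non-word character, then a non-digit (non-capturing group).
Matches: at [1:17] → ' 8882w5w5, /.:.v'.
With no groups in the pattern, `findall` gives back each whole match — 1 here.

[' 8882w5w5, /.:.v']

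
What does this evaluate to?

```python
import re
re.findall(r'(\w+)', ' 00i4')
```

This matches one or more of a word character (captured).
Walking the string: at [1:5] match '00i4', group 1 = '00i4'.
With a single group, `findall` returns only what that group captured — 1 item.

['00i4']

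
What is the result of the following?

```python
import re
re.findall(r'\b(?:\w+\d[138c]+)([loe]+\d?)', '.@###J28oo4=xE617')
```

Pattern: a word boundary (`\b`, zero-width); then one or more of a word character, then a digit, then one or more of one of [138c] (non-capturing group); then one or more of one of [loe], then optionally a digit (captured).
`findall` collects group 1 from the one match (1 total).

['oo4']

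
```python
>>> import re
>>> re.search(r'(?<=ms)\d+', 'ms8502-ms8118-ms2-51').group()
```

'8502'

Lookahead/lookbehind check context without consuming it, so the matched span excludes the asserted characters.
The match spans [2:6] → '8502'.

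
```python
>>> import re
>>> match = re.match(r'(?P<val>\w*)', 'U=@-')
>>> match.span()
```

(0, 1)

The pattern matches zero or more of a word character (captured as 'val').
With `match`, the pattern is implicitly anchored at the beginning.
The match spans [0:1] → 'U'.
Captured: group 1 = 'U'.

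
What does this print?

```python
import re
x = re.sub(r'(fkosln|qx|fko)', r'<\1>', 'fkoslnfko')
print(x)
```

<fkosln><fko>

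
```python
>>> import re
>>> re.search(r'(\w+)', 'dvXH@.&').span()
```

(0, 4)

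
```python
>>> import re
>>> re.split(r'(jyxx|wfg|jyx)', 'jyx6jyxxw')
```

['', 'jyx', '6', 'jyxx', 'w']

Alternation isn't longest-match — the leftmost alternative that fits at this position is chosen.
Matches to split on: at [0:3] → 'jyx'; at [4:8] → 'jyxx'.
`re.split` interleaves the captured-group text with the surrounding fragments.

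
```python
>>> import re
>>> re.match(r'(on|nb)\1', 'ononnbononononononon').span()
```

`match` is anchored at position 0; if the pattern doesn't fit there, it returns None.
The match spans [0:4] → 'onon'.

(0, 4)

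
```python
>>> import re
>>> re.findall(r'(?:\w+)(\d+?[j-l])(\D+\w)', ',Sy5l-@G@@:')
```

[('5l', '-@G')]

The pattern matches one or more of a word character (non-capturing group); then one or more of a digit (lazy), then a character in [j-l] (captured); then one or more of a non-digit, then a word character (captured).
Walking the string: at [1:8] match 'Sy5l-@G', groups = ('5l', '-@G').
2 groups means the one result is a tuple of 2 captured strings — 1 here.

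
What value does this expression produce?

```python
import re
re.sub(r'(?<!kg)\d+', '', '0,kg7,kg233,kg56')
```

',kg7,kg2,kg5'

The negative lookaround is zero-width — it rules out positions where the adjacent text would match, without consuming anything.
Each match is replaced by ''.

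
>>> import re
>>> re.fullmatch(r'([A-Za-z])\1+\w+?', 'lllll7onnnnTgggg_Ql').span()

`re.fullmatch` is like wrapping the pattern in `^…$` (in single-line mode).
The match spans [0:19] → 'lllll7onnnnTgggg_Ql'.

(0, 19)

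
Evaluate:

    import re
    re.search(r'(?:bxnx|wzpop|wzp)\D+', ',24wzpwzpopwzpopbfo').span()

(3, 19)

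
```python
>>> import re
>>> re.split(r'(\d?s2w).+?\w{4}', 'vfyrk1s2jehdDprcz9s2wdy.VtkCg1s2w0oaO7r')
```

['vfyrk1s2jehdDprcz', '9s2w', 'g', '1s2w', 'r']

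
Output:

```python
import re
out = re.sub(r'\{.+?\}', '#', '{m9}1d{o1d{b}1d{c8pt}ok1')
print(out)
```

#1d#1d#ok1

With the lazy modifier that quantifier settles for the fewest repetitions that let the rest of the pattern succeed (the atoms after it are unaffected and can still be greedy).
Each match is replaced by '#'.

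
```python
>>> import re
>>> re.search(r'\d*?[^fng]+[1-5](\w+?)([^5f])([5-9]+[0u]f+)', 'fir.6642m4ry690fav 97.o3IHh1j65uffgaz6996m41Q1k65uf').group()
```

'ir.6642m4ry690f'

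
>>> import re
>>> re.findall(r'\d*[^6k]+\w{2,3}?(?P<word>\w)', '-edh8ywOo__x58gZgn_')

Because there's exactly one group, `findall` drops the full match and keeps group 1 from the one hit.

['_']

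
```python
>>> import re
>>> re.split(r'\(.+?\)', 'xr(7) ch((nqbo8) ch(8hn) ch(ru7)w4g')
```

With the lazy modifier that quantifier settles for the fewest repetitions that let the rest of the pattern succeed (the atoms after it are unaffected and can still be greedy).
Matches to split on: at [2:5] → '(7)'; at [8:16] → '((nqbo8)'; at [19:24] → '(8hn)'; at [27:32] → '(ru7)'.
Each match becomes a cut point; 5 segments remain.

['xr', ' ch', ' ch', ' ch', 'w4g']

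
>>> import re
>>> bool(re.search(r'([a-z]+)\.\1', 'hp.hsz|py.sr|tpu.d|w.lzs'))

False

`\1` is not a pattern — it's the concrete string captured by group 1, re-applied verbatim.
Here nothing in the string fits, so the call returns None, and `bool(None)` is False.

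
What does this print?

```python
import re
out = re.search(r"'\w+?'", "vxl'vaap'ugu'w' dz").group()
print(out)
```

'vaap'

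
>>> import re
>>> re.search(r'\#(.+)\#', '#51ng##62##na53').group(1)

'51ng##62#'

`search` walks the string left to right and returns the first match it finds.
The match spans [0:11] → '#51ng##62##'.
Captured: group 1 = '51ng##62#'.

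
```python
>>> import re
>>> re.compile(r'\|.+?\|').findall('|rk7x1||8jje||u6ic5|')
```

['|rk7x1|', '|8jje|', '|u6ic5|']

Scanning left to right: at [0:7] → '|rk7x1|'; at [7:13] → '|8jje|'; at [13:20] → '|u6ic5|'.
Since nothing is captured, `findall` lists the 3 matched substrings directly.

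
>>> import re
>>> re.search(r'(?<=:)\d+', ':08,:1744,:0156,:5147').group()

'08'

Lookahead/lookbehind check context without consuming it, so the matched span excludes the asserted characters.
The match spans [1:3] → '08'.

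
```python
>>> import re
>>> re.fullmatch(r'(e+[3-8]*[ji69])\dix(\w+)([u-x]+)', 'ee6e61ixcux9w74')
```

None

Pattern: one or more of a literal 'e', then zero or more of a character in [3-8], then one of [ji69] (captured); then a digit, then the literal 'ix'; then one or more of a word character (captured); then one or more of a character in [u-x] (captured).
For `fullmatch`, every character of the input must be accounted for by the pattern.
Here there's no way to consume every character, so the call returns None.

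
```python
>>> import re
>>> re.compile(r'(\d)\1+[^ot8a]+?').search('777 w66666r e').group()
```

A backreference is literal: `\1` must see the identical characters the first group matched.
Unlike `match`, `search` isn't anchored — it looks for the pattern anywhere in the string.
The match spans [0:4] → '777 '.
Captured: group 1 = '7'.

'777 '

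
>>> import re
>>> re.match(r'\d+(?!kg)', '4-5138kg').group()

'4'

`re.match` won't scan ahead — the pattern has to work from the very first character.
The match spans [0:1] → '4'.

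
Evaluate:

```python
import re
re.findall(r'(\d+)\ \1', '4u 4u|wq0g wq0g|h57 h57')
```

[]

A backreference is literal: `\1` must see the identical characters the first group matched.
Because there's exactly one group, `findall` drops the full match and keeps group 1 from each hit.
Nothing in the string satisfies the pattern, so the list is empty.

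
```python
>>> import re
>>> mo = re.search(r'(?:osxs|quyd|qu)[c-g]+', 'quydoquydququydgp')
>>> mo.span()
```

(11, 16)

The match spans [11:16] → 'quydg'.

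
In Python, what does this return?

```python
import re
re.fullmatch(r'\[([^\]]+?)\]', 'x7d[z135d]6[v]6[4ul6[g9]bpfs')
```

None

`re.fullmatch` is like wrapping the pattern in `^…$` (in single-line mode).
Here the pattern can't cover the whole string, so the call returns None.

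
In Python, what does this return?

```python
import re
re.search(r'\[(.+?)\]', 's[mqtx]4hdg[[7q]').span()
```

(1, 7)

A non-greedy quantifier consumes as few characters as it can — just enough that the remainder of the pattern still matches from where it stops; whatever follows it matches normally.
Unlike `match`, `search` isn't anchored — it looks for the pattern anywhere in the string.
The match spans [1:7] → '[mqtx]'.
Captured: group 1 = 'mqtx'.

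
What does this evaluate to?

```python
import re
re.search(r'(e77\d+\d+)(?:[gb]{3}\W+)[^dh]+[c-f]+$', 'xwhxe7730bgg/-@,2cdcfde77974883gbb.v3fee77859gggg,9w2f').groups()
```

('e77974883',)

This matches the literal 'e77', then one or more of a digit, then one or more of a digit (captured); then exactly 3 of one of [gb], then one or more of a non-word character (non-capturing group); then one or more of any character except [dh], then one or more of a character in [c-f]; then anchored at the end.
Unlike `match`, `search` isn't anchored — it looks for the pattern anywhere in the string.
The match spans [22:54] → 'e77974883gbb.v3fee77859gggg,9w2f'.
Captured: group 1 = 'e77974883'.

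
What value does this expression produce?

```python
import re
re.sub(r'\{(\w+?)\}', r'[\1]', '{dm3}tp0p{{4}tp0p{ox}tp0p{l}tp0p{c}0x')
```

Matches: at [0:5] → '{dm3}'; at [10:13] → '{4}'; at [17:21] → '{ox}'; at [25:28] → '{l}'; at [32:35] → '{c}'.
The replacement refers to a captured group, so each match is rewritten using its own captured text.

'[dm3]tp0p{[4]tp0p[ox]tp0p[l]tp0p[c]0x'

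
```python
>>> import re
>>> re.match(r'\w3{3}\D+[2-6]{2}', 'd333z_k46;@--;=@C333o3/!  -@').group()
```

'd333z_k46'

Pattern: a word character, then exactly 3 of the literal '3'; then one or more of a non-digit, then exactly 2 of a character in [2-6].
`match` is anchored at position 0; if the pattern doesn't fit there, it returns None.
The match spans [0:9] → 'd333z_k46'.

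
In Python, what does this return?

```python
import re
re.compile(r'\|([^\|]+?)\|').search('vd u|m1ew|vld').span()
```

(4, 10)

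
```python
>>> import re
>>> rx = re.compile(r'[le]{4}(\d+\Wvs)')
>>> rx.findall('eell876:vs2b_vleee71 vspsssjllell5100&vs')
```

['876:vs', '71 vs', '5100&vs']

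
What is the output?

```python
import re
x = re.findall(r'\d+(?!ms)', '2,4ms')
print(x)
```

['2']

The negative lookahead/lookbehind blocks any match where the forbidden context is present.
Scanning left to right: at [0:1] → '2'.
With no groups in the pattern, `findall` gives back each whole match — 1 here.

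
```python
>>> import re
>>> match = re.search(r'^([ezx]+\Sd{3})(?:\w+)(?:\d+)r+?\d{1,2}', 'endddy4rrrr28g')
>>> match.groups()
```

('enddd',)

This matches anchored at the start of the string; then one or more of one of [ezx], then a non-whitespace character, then exactly 3 of a literal 'd' (captured); then one or more of a word character (non-capturing group); then one or more of a digit (non-capturing group); then one or more of a literal 'r' (lazy); then 1 to 2 of a digit.
`search` walks the string left to right and returns the first match it finds.
The match spans [0:13] → 'endddy4rrrr28'.
Captured: group 1 = 'enddd'.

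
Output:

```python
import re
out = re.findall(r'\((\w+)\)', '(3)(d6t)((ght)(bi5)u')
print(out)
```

Scanning left to right: at [0:3] match '(3)', group 1 = '3'; at [3:8] match '(d6t)', group 1 = 'd6t'; at [9:14] match '(ght)', group 1 = 'ght'; at [14:19] match '(bi5)', group 1 = 'bi5'.
`findall` collects group 1 from each match (4 total).

['3', 'd6t', 'ght', 'bi5']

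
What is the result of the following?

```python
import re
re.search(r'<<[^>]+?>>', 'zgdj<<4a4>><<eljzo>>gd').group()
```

`re.search` tries every starting position until one works.
The match spans [4:11] → '<<4a4>>'.

'<<4a4>>'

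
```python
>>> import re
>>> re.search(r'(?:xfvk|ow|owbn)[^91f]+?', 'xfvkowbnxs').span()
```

(0, 5)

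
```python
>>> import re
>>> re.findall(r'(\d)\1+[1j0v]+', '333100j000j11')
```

After group 1 captures some text, `\1` only succeeds where that same text appears again.
One capturing group, so `findall` returns just the captured substring from the one match — 1 in all.

['3']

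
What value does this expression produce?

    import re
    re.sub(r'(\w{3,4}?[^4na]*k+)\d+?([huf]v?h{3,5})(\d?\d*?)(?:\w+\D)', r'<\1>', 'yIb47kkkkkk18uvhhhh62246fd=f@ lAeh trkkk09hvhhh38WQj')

The pattern matches 3 to 4 of a word character (lazy), then zero or more of any character except [4na], then one or more of the literal 'k' (captured); then one or more of a digit (lazy); then one of [huf], then optionally a literal 'v', then 3 to 5 of a literal 'h' (captured); then optionally a digit, then zero or more of a digit (lazy) (captured); then one or more of a word character, then a non-digit (non-capturing group).
Matches: at [0:27] → 'yIb47kkkkkk18uvhhhh62246fd='; at [30:52] → 'lAeh trkkk09hvhhh38WQj'.
`\1` in the replacement pulls in group 1's text for each match.

'<yIb47kkkkkk>f@ <lAeh trkkk>'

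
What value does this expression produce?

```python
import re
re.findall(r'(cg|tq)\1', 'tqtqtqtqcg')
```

['tq', 'tq']

The backreference `\1` re-matches whatever the first group consumed, character for character.
Walking the string: at [0:4] match 'tqtq', group 1 = 'tq'; at [4:8] match 'tqtq', group 1 = 'tq'.
One capturing group, so `findall` returns just the captured substring from each match — 2 in all.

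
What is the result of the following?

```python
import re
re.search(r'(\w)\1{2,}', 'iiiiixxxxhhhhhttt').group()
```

The backreference `\1` re-matches whatever the first group consumed, character for character.
`search` walks the string left to right and returns the first match it finds.
The match spans [0:5] → 'iiiii'.
Captured: group 1 = 'i'.

'iiiii'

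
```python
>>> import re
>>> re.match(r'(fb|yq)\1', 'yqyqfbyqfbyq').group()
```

The backreference `\1` re-matches whatever the first group consumed, character for character.
With `match`, the pattern is implicitly anchored at the beginning.
The match spans [0:4] → 'yqyq'.
Captured: group 1 = 'yq'.

'yqyq'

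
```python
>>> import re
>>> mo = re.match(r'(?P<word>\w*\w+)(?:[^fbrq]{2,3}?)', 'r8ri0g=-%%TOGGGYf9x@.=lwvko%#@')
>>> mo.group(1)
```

'r8ri0g'

Pattern: zero or more of a word character, then one or more of a word character (captured as 'word'); then 2 to 3 of any character except [fbrq] (lazy) (non-capturing group).
With `match`, the pattern is implicitly anchored at the beginning.
The match spans [0:8] → 'r8ri0g=-'.
Captured: group 1 = 'r8ri0g'.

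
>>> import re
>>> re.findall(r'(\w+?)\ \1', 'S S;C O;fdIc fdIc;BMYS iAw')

`\1` has to match the exact text group 1 already captured.
Matches: at [0:3] match 'S S', group 1 = 'S'; at [8:17] match 'fdIc fdIc', group 1 = 'fdIc'.
Because there's exactly one group, `findall` drops the full match and keeps group 1 from each hit.

['S', 'fdIc']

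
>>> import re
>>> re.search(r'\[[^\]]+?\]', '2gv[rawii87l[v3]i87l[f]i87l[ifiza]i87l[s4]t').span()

(3, 16)

The match spans [3:16] → '[rawii87l[v3]'.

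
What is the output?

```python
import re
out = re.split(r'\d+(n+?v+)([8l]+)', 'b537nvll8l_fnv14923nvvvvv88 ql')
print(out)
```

The pattern matches one or more of a digit; then one or more of a literal 'n' (lazy), then one or more of a literal 'v' (captured); then one or more of one of [8l] (captured).
Matches to split on: at [1:10] → '537nvll8l'; at [14:27] → '14923nvvvvv88'.
Because the pattern has a capturing group, `split` also inserts each captured text between the pieces.

['b', 'nv', 'll8l', '_fnv', 'nvvvvv', '88', ' ql']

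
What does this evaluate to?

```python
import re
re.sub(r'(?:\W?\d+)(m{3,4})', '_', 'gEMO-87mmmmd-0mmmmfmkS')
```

'gEMO_d_fmkS'

Pattern: optionally a non-word character, then one or more of a digit (non-capturing group); then 3 to 4 of a literal 'm' (captured).
Matches: at [4:11] → '-87mmmm'; at [12:18] → '-0mmmm'.
Every occurrence is swapped for '_'.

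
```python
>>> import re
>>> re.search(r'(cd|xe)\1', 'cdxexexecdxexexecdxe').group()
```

'xexe'

A backreference is literal: `\1` must see the identical characters the first group matched.
The match spans [2:6] → 'xexe'.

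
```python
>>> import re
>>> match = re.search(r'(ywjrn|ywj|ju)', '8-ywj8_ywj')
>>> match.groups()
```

('ywj',)

The match spans [2:5] → 'ywj'.
Captured: group 1 = 'ywj'.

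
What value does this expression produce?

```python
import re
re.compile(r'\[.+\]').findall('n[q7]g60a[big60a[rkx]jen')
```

['[q7]g60a[big60a[rkx]']

Walking the string: at [1:21] → '[q7]g60a[big60a[rkx]'.
`findall` yields the raw match text (1 of them) because the pattern has no groups.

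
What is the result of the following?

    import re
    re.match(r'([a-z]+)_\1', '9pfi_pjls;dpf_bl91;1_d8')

`\1` is not a pattern — it's the concrete string captured by group 1, re-applied verbatim.
`re.match` only tries the pattern at the start of the string.
Here the pattern fails at index 0, so the call returns None.

None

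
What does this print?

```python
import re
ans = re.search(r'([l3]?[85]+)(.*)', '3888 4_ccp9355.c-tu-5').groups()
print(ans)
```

This matches optionally one of [l3], then one or more of one of [85] (captured); then zero or more of any character (captured).
`re.search` tries every starting position until one works.
The match spans [0:21] → '3888 4_ccp9355.c-tu-5'.
Captured: group 1 = '3888', group 2 = ' 4_ccp9355.c-tu-5'.

('3888', ' 4_ccp9355.c-tu-5')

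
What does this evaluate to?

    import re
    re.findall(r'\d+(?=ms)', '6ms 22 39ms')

['6', '39']

The `(?=…)`/`(?<=…)` assertion just peeks at neighbouring text; it doesn't advance the match position.
Since nothing is captured, `findall` lists the 2 matched substrings directly.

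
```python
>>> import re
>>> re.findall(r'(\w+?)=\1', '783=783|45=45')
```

After group 1 captures some text, `\1` only succeeds where that same text appears again.
With a single group, `findall` returns only what that group captured — 2 items.

['783', '45']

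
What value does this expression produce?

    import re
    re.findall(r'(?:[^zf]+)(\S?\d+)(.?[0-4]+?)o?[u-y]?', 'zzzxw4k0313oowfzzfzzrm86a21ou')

Pattern: one or more of any character except [zf] (non-capturing group); then optionally a non-whitespace character, then one or more of a digit (captured); then optionally any character, then one or more of a character in [0-4] (lazy) (captured); then optionally a literal 'o', then optionally a character in [u-y].
Matches: at [3:12] match 'xw4k0313o', groups = ('1', '3'); at [20:29] match 'rm86a21ou', groups = ('2', '1').
`findall` packs the 2 group values into a tuple for every match.

[('1', '3'), ('2', '1')]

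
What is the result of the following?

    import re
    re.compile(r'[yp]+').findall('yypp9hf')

['yypp']

`findall` yields the raw match text (1 of them) because the pattern has no groups.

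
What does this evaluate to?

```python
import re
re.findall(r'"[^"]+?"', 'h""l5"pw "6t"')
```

['"l5"', '"6t"']

Walking the string: at [2:6] → '"l5"'; at [9:13] → '"6t"'.
No capturing groups, so `findall` returns the 2 full match strings.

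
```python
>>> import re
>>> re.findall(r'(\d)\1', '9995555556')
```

After group 1 captures some text, `\1` only succeeds where that same text appears again.
With a single group, `findall` returns only what that group captured — 4 items.

['9', '5', '5', '5']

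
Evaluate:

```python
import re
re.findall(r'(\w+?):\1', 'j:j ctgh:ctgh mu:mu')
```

After group 1 captures some text, `\1` only succeeds where that same text appears again.
Walking the string: at [0:3] match 'j:j', group 1 = 'j'; at [4:13] match 'ctgh:ctgh', group 1 = 'ctgh'; at [14:19] match 'mu:mu', group 1 = 'mu'.
With a single group, `findall` returns only what that group captured — 3 items.

['j', 'ctgh', 'mu']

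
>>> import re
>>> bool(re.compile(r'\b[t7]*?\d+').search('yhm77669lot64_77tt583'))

False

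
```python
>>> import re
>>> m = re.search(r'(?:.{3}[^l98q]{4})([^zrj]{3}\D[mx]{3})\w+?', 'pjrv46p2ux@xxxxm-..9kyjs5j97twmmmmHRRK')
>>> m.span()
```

This matches exactly 3 of any character, then exactly 4 of any character except [l98q] (non-capturing group); then exactly 3 of any character except [zrj], then a non-digit, then exactly 3 of one of [mx] (captured); then one or more of a word character (lazy).
`re.search` tries every starting position until one works.
The match spans [0:15] → 'pjrv46p2ux@xxxx'.
Captured: group 1 = '2ux@xxx'.

(0, 15)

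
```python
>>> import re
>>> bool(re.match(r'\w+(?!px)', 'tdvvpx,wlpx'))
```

True

With `match`, the pattern is implicitly anchored at the beginning.
The match spans [0:6] → 'tdvvpx'.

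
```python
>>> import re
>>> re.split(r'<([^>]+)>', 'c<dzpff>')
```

['c', 'dzpff', '']

Matches to split on: at [1:8] → '<dzpff>'.
The group in the pattern means `split` returns the separators' captures alongside the pieces.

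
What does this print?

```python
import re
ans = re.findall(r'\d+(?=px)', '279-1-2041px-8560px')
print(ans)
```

Because the assertion is zero-width, the text it checks is not consumed and won't appear in the result.
Matches: at [6:10] → '2041'; at [13:17] → '8560'.
With no groups in the pattern, `findall` gives back each whole match — 2 here.

['2041', '8560']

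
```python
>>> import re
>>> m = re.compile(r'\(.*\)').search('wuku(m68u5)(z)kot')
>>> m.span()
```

(4, 14)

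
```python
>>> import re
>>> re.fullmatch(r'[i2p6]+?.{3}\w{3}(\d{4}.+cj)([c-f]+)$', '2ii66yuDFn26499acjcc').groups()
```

('26499acj', 'cc')

Pattern: one or more of one of [i2p6] (lazy), then exactly 3 of any character, then exactly 3 of a word character; then exactly 4 of a digit, then one or more of any character, then the literal 'cj' (captured); then one or more of a character in [c-f] (captured); then anchored at the end.
`re.fullmatch` requires the pattern to consume the entire string.
The match spans [0:20] → '2ii66yuDFn26499acjcc'.
Captured: group 1 = '26499acj', group 2 = 'cc'.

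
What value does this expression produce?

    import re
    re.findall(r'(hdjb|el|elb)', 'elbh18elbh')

Alternation isn't longest-match — the leftmost alternative that fits at this position is chosen.
Walking the string: at [0:2] match 'el', group 1 = 'el'; at [6:8] match 'el', group 1 = 'el'.
Because there's exactly one group, `findall` drops the full match and keeps group 1 from each hit.

['el', 'el']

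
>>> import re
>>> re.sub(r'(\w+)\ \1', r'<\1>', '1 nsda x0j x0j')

'1 nsda <x0j>'

After group 1 captures some text, `\1` only succeeds where that same text appears again.
Matches: at [7:14] → 'x0j x0j'.
Each match is replaced using the text its own group 1 captured.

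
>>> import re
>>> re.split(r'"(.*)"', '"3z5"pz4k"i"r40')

Matches to split on: at [0:12] → '"3z5"pz4k"i"'.
`re.split` interleaves the captured-group text with the surrounding fragments.

['', '3z5"pz4k"i', 'r40']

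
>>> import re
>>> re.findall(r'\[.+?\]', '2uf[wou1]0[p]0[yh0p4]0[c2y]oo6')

['[wou1]', '[p]', '[yh0p4]', '[c2y]']

Lazy quantifiers expand one character at a time until the remainder of the pattern can match.
Since nothing is captured, `findall` lists the 4 matched substrings directly.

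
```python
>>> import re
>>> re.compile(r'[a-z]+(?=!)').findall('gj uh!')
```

The positive lookaround only admits positions where the adjacent text matches; those characters stay outside the span.
Walking the string: at [3:5] → 'uh'.
Since nothing is captured, `findall` lists the 1 matched substring directly.

['uh']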